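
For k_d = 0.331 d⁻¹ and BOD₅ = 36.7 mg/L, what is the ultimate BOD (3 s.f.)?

L₀ ≈ 45.4 mg/L

BOD₅ = L₀(1 − e^(−5k_d)) ⇒ L₀ = BOD₅ / (1 − e^(−5×0.331))
= 36.7 / (1 − 0.1911) = 36.7 / 0.8089 = 45.37 mg/L.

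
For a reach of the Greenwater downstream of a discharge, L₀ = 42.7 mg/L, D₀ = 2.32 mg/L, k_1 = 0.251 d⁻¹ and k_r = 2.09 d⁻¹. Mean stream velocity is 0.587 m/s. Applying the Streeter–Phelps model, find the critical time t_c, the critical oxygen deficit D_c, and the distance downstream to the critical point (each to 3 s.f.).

t_c ≈ 0.876 d; D_c ≈ 4.12 mg/L; x_c ≈ 44.5 km

With k_r/k_1 = 8.327 and 1 − D₀(k_r−k_1)/(k_1 L₀) = 0.6019,
t_c = ln(8.327 × 0.6019) / (2.09 − 0.251) = ln(5.012) / 1.839 = 1.612/1.839 = 0.8765 d.
D_c = (k_1/k_r) L₀ e^(−k_1 t_c) = (0.251/2.09) × 42.7 × e^(−0.251×0.8765) = 0.1201 × 42.7 × 0.8025 = 4.115 mg/L.
x_c = v t_c = 0.587 m/s × 0.8765 d × 86400 s/d = 44450 m ≈ 44.5 km.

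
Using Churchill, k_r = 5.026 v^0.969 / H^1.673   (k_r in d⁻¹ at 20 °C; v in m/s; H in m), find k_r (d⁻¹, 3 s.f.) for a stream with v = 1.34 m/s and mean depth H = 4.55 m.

k_r = 5.026 × 1.34^0.969 / 4.55^1.673 = 5.026 × 1.328 / 12.61 = 0.5291 d⁻¹.

k_r ≈ 0.529 d⁻¹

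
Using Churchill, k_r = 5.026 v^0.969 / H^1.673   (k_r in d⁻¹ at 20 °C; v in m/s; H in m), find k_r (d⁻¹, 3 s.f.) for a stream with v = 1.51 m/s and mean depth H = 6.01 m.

k_r ≈ 0.373 d⁻¹

k_r = 5.026 × 1.51^0.969 / 6.01^1.673 = 5.026 × 1.491 / 20.09 = 0.3729 d⁻¹.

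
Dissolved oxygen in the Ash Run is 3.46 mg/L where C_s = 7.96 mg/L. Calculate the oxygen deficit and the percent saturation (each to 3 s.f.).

D ≈ 4.50 mg/L; 43.5 % saturation

D = C_s − C = 7.96 − 3.46 = 4.50 mg/L.
% saturation = 3.46/7.96 × 100 = 43.5 %.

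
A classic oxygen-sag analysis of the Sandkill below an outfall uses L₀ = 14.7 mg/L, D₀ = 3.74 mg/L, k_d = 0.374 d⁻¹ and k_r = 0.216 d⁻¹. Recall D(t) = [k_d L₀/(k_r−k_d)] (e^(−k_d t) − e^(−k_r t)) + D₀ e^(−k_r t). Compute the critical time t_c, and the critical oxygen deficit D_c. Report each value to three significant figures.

t_c = [1/(k_r−k_d)] ln[(k_r/k_d)(1 − D₀(k_r−k_d)/(k_d L₀))]
= [1/(0.216−0.374)] ln[(0.216/0.374)(1 − 3.74×-0.1580/(0.374×14.7))]
= (1/-0.1580) ln[0.5775 × 1.107] = -6.329 × ln(0.6396) = -6.329 × -0.4469 = 2.828 d.
D_c = (k_d/k_r) L₀ e^(−k_d t_c) = (0.374/0.216) × 14.7 × e^(−0.374×2.828) = 1.731 × 14.7 × 0.3472 = 8.837 mg/L.

t_c ≈ 2.83 d; D_c ≈ 8.84 mg/L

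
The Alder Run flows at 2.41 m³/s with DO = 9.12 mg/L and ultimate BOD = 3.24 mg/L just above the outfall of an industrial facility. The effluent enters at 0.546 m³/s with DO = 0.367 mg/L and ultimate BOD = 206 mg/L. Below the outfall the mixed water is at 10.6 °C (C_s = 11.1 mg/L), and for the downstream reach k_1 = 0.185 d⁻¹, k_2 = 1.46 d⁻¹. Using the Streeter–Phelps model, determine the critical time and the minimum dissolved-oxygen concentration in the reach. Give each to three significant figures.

t_c ≈ 0.883 d; minimum DO ≈ 6.72 mg/L

Mixed DO = (2.41×9.12 + 0.546×0.367)/(2.41+0.546) = 22.18/2.956 = 7.503 mg/L.
Mixed L₀ = (2.41×3.24 + 0.546×206)/(2.956) = 120.3/2.956 = 40.69 mg/L.
Initial deficit D₀ = C_s − DO₀ = 11.1 − 7.503 = 3.597 mg/L.
t_c = (1/1.275) ln[(1.46/0.185)(1 − 3.597×1.275/(0.185×40.69))] = 0.7843 × ln(3.084) = 0.8834 d.
D_c = (0.185/1.46) × 40.69 × e^(−0.185×0.8834) = 0.1267 × 40.69 × 0.8492 = 4.379 mg/L.
Minimum DO = 11.1 − 4.379 = 6.721 mg/L.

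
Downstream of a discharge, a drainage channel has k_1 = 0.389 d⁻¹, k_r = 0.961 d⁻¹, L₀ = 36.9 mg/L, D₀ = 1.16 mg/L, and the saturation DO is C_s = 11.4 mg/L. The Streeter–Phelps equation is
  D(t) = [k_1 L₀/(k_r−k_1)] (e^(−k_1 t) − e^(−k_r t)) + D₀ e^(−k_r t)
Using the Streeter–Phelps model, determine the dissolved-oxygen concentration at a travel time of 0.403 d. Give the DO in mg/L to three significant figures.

DO ≈ 6.20 mg/L

k_1 L₀/(k_r−k_1) = 0.389×36.9/(0.961−0.389) = 14.35/0.5720 = 25.09 mg/L.
e^(−k_1 t) = e^(−0.389×0.4030) = 0.8549; e^(−k_r t) = e^(−0.961×0.4030) = 0.6789.
D = 25.09 × (0.8549 − 0.6789) + 1.16 × 0.6789 = 4.417 + 0.7875 = 5.204 mg/L.
DO = C_s − D = 11.4 − 5.204 = 6.196 mg/L.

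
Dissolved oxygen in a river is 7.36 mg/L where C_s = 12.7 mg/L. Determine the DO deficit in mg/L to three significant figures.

D = C_s − C = 12.7 − 7.36 = 5.34 mg/L.

D ≈ 5.34 mg/L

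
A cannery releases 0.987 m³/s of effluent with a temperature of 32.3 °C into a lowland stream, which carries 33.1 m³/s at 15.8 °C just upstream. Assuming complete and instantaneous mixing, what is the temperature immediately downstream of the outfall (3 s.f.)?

Flow-weighted mixing: C = (Q_r C_r + Q_w C_w)/(Q_r + Q_w)
= (33.1×15.8 + 0.987×32.3)/(33.1 + 0.987) = 554.9/34.09 = 16.28 °C.

16.3 °C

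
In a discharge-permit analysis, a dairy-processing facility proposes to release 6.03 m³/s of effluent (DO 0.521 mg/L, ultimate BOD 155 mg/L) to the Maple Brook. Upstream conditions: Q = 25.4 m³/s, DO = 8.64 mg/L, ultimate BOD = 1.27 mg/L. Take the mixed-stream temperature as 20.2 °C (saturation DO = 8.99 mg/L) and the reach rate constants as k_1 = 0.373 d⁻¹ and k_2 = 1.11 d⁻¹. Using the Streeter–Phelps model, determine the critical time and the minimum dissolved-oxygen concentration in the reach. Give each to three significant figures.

Mixed DO = (25.4×8.64 + 6.03×0.521)/(25.4+6.03) = 222.6/31.43 = 7.082 mg/L.
Mixed L₀ = (25.4×1.27 + 6.03×155)/(31.43) = 966.9/31.43 = 30.76 mg/L.
Initial deficit D₀ = C_s − DO₀ = 8.99 − 7.082 = 1.908 mg/L.
t_c = (1/0.7370) ln[(1.11/0.373)(1 − 1.908×0.7370/(0.373×30.76))] = 1.357 × ln(2.611) = 1.302 d.
D_c = (0.373/1.11) × 30.76 × e^(−0.373×1.302) = 0.3360 × 30.76 × 0.6152 = 6.360 mg/L.
Minimum DO = 8.99 − 6.360 = 2.630 mg/L.

t_c ≈ 1.30 d; minimum DO ≈ 2.63 mg/L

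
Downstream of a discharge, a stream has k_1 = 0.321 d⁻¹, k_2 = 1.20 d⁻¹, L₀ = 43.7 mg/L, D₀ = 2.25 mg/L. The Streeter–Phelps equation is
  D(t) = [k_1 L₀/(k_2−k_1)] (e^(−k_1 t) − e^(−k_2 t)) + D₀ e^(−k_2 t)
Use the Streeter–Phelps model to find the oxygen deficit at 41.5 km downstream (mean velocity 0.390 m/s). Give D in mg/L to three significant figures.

Travel time t = x/v = 41.5 km / (0.390 m/s) = 41500 m / 0.390 m/s = 106400 s = 1.232 d.
k_1 L₀/(k_2−k_1) = 0.321×43.7/(1.20−0.321) = 14.03/0.8790 = 15.96 mg/L.
e^(−k_1 t) = e^(−0.321×1.232) = 0.6734; e^(−k_2 t) = e^(−1.20×1.232) = 0.2281.
D = 15.96 × (0.6734 − 0.2281) + 2.25 × 0.2281 = 7.107 + 0.5133 = 7.620 mg/L.

D ≈ 7.62 mg/L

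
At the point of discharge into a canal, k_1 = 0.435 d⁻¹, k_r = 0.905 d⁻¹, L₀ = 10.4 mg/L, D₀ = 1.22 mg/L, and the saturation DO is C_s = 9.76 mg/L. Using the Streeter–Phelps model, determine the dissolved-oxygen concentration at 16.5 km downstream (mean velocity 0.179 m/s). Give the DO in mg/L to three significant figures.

DO ≈ 6.91 mg/L

Travel time t = x/v = 16.5 km / (0.179 m/s) = 16500 m / 0.179 m/s = 92180 s = 1.067 d.
k_1 L₀/(k_r−k_1) = 0.435×10.4/(0.905−0.435) = 4.524/0.4700 = 9.626 mg/L.
e^(−k_1 t) = e^(−0.435×1.067) = 0.6287; e^(−k_r t) = e^(−0.905×1.067) = 0.3808.
D = 9.626 × (0.6287 − 0.3808) + 1.22 × 0.3808 = 2.386 + 0.4646 = 2.851 mg/L.
DO = C_s − D = 9.76 − 2.851 = 6.909 mg/L.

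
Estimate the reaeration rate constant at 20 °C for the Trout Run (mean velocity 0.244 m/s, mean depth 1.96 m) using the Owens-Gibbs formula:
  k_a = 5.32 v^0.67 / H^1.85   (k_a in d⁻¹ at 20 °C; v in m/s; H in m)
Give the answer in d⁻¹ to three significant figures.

k_a ≈ 0.595 d⁻¹

k_a = 5.32 × 0.244^0.67 / 1.96^1.85 = 5.32 × 0.3886 / 3.473 = 0.5954 d⁻¹.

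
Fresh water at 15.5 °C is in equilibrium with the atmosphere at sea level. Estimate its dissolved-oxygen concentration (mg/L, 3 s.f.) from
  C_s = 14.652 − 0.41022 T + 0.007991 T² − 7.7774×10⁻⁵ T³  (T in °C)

C_s = 14.652 − 0.41022×15.5 + 0.007991×15.5² − 7.7774×10⁻⁵×15.5³ = 9.924 mg/L.

C_s ≈ 9.92 mg/L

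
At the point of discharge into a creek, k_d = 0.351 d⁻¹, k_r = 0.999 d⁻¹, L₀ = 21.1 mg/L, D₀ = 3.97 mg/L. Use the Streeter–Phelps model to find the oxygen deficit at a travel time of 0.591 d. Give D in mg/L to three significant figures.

D ≈ 5.15 mg/L

k_d L₀/(k_r−k_d) = 0.351×21.1/(0.999−0.351) = 7.406/0.6480 = 11.43 mg/L.
e^(−k_d t) = e^(−0.351×0.5910) = 0.8127; e^(−k_r t) = e^(−0.999×0.5910) = 0.5541.
D = 11.43 × (0.8127 − 0.5541) + 3.97 × 0.5541 = 2.955 + 2.200 = 5.155 mg/L.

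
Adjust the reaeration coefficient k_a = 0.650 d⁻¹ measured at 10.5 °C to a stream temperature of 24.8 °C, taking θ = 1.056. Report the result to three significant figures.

k_a(T₂) = k_a(T₁) · θ^(T₂−T₁) = 0.650 × 1.056^(24.8−10.5)
= 0.650 × 1.056^14.3 = 0.650 × 2.180 = 1.417 d⁻¹.

k_a ≈ 1.42 d⁻¹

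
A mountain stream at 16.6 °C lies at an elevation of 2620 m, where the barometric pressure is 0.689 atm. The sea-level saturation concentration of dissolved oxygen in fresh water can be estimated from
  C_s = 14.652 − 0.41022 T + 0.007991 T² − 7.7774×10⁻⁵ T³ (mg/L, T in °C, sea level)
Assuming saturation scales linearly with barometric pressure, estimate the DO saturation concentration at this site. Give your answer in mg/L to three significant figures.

At sea level: C_s = 14.652 − 0.41022×16.6 + 0.007991×16.6² − 7.7774×10⁻⁵×16.6³ = 9.689 mg/L.
Pressure correction: C_s' = 9.689 × 0.689 = 6.675 mg/L.

C_s ≈ 6.68 mg/L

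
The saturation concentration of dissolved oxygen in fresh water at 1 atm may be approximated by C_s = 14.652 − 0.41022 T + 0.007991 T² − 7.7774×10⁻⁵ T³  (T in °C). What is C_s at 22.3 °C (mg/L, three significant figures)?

C_s = 14.652 − 0.41022×22.3 + 0.007991×22.3² − 7.7774×10⁻⁵×22.3³ = 8.615 mg/L.

C_s ≈ 8.62 mg/L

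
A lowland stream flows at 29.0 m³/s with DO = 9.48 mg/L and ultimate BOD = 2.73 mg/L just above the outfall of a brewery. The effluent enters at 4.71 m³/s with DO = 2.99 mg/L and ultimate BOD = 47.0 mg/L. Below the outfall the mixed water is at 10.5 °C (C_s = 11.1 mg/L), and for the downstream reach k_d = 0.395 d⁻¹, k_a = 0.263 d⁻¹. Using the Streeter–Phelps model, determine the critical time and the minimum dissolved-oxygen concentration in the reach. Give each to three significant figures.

t_c ≈ 2.40 d; minimum DO ≈ 5.90 mg/L

Mixed DO = (29.0×9.48 + 4.71×2.99)/(29.0+4.71) = 289.0/33.71 = 8.573 mg/L.
Mixed L₀ = (29.0×2.73 + 4.71×47.0)/(33.71) = 300.5/33.71 = 8.915 mg/L.
Initial deficit D₀ = C_s − DO₀ = 11.1 − 8.573 = 2.527 mg/L.
t_c = (1/-0.1320) ln[(0.263/0.395)(1 − 2.527×-0.1320/(0.395×8.915))] = -7.576 × ln(0.7289) = 2.396 d.
D_c = (0.395/0.263) × 8.915 × e^(−0.395×2.396) = 1.502 × 8.915 × 0.3882 = 5.198 mg/L.
Minimum DO = 11.1 − 5.198 = 5.902 mg/L.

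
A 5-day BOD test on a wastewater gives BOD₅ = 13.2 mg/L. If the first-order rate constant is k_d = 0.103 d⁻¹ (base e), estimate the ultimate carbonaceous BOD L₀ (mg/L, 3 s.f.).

BOD₅ = L₀(1 − e^(−5k_d)) ⇒ L₀ = BOD₅ / (1 − e^(−5×0.103))
= 13.2 / (1 − 0.5975) = 13.2 / 0.4025 = 32.80 mg/L.

L₀ ≈ 32.8 mg/L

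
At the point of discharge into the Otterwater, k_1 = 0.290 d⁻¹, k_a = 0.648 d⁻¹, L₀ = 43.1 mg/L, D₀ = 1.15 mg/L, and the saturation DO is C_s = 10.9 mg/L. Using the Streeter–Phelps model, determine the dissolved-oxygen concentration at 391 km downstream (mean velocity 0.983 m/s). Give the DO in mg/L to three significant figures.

DO ≈ 3.42 mg/L

Travel time t = x/v = 391 km / (0.983 m/s) = 391000 m / 0.983 m/s = 397800 s = 4.604 d.
k_1 L₀/(k_a−k_1) = 0.290×43.1/(0.648−0.290) = 12.50/0.3580 = 34.91 mg/L.
e^(−k_1 t) = e^(−0.290×4.604) = 0.2631; e^(−k_a t) = e^(−0.648×4.604) = 0.05063.
D = 34.91 × (0.2631 − 0.05063) + 1.15 × 0.05063 = 7.419 + 0.05822 = 7.478 mg/L.
DO = C_s − D = 10.9 − 7.478 = 3.422 mg/L.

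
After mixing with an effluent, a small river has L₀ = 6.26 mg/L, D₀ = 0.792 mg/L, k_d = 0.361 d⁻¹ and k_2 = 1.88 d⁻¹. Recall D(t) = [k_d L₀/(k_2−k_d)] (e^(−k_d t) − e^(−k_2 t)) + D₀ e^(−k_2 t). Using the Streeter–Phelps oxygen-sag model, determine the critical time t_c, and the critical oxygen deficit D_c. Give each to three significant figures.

t_c ≈ 0.586 d; D_c ≈ 0.973 mg/L

At the critical point dD/dt = 0, so k_d L₀ e^(−k_d t) = k_2 D. Substituting D(t) from the Streeter–Phelps equation and solving for t gives
t_c = ln[(k_2/k_d)(1 − D₀(k_2−k_d)/(k_d L₀))] / (k_2−k_d).
Here k_2−k_d = 1.519 d⁻¹ and 1 − D₀(k_2−k_d)/(k_d L₀) = 1 − 0.792×1.519/(0.361×6.26) = 0.4676, so
t_c = ln(5.208 × 0.4676) / 1.519 = 0.8901 / 1.519 = 0.5860 d.
L(t_c) = L₀ e^(−k_d t_c) = 6.26 × 0.8093 = 5.066 mg/L, and at the critical point k_2 D_c = k_d L, so D_c = (0.361/1.88) × 5.066 = 0.9729 mg/L.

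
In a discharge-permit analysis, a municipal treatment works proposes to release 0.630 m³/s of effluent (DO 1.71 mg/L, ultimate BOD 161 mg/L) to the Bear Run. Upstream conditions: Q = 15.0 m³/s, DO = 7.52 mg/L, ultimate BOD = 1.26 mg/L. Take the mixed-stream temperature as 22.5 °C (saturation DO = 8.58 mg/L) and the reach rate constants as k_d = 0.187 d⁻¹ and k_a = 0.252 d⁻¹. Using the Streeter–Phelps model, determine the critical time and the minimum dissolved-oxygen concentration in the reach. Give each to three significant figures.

t_c ≈ 3.66 d; minimum DO ≈ 5.70 mg/L

Mixed DO = (15.0×7.52 + 0.630×1.71)/(15.0+0.630) = 113.9/15.63 = 7.286 mg/L.
Mixed L₀ = (15.0×1.26 + 0.630×161)/(15.63) = 120.3/15.63 = 7.699 mg/L.
Initial deficit D₀ = C_s − DO₀ = 8.58 − 7.286 = 1.294 mg/L.
t_c = (1/0.06500) ln[(0.252/0.187)(1 − 1.294×0.06500/(0.187×7.699))] = 15.38 × ln(1.269) = 3.663 d.
D_c = (0.187/0.252) × 7.699 × e^(−0.187×3.663) = 0.7421 × 7.699 × 0.5041 = 2.880 mg/L.
Minimum DO = 8.58 − 2.880 = 5.700 mg/L.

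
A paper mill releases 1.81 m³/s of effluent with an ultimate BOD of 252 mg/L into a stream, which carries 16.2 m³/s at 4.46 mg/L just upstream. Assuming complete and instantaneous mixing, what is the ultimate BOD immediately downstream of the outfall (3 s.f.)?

Flow-weighted mixing: C = (Q_r C_r + Q_w C_w)/(Q_r + Q_w)
= (16.2×4.46 + 1.81×252)/(16.2 + 1.81) = 528.4/18.01 = 29.34 mg/L.

29.3 mg/L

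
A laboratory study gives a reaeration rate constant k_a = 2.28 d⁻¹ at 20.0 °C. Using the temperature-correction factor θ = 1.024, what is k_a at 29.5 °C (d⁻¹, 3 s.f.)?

k_a(T₂) = k_a(T₁) · θ^(T₂−T₁) = 2.28 × 1.024^(29.5−20.0)
= 2.28 × 1.024^9.50 = 2.28 × 1.253 = 2.856 d⁻¹.

k_a ≈ 2.86 d⁻¹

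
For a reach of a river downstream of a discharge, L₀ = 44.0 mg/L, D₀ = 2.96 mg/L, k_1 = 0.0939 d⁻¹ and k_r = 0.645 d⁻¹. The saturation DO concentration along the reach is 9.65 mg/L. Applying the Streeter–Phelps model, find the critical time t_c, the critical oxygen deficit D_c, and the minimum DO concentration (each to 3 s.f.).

At the critical point dD/dt = 0, so k_1 L₀ e^(−k_1 t) = k_r D. Substituting D(t) from the Streeter–Phelps equation and solving for t gives
t_c = ln[(k_r/k_1)(1 − D₀(k_r−k_1)/(k_1 L₀))] / (k_r−k_1).
Here k_r−k_1 = 0.5511 d⁻¹ and 1 − D₀(k_r−k_1)/(k_1 L₀) = 1 − 2.96×0.5511/(0.0939×44.0) = 0.6052, so
t_c = ln(6.869 × 0.6052) / 0.5511 = 1.425 / 0.5511 = 2.585 d.
D_c = (k_1/k_r) L₀ e^(−k_1 t_c) = (0.0939/0.645) × 44.0 × e^(−0.0939×2.585) = 0.1456 × 44.0 × 0.7845 = 5.025 mg/L.
Minimum DO = C_s − D_c = 9.65 − 5.025 = 4.625 mg/L.

t_c ≈ 2.59 d; D_c ≈ 5.02 mg/L; min DO ≈ 4.63 mg/L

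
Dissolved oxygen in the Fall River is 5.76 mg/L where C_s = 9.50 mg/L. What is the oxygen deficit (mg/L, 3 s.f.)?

D = C_s − C = 9.50 − 5.76 = 3.74 mg/L.

D ≈ 3.74 mg/L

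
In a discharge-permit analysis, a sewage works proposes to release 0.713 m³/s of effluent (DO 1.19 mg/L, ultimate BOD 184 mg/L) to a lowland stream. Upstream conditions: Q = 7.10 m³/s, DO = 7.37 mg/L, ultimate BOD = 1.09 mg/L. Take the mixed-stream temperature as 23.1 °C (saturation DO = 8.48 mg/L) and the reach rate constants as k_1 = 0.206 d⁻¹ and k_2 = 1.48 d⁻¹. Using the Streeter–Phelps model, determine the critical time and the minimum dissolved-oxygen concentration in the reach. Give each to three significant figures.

Mixed DO = (7.10×7.37 + 0.713×1.19)/(7.10+0.713) = 53.18/7.813 = 6.806 mg/L.
Mixed L₀ = (7.10×1.09 + 0.713×184)/(7.813) = 138.9/7.813 = 17.78 mg/L.
Initial deficit D₀ = C_s − DO₀ = 8.48 − 6.806 = 1.674 mg/L.
t_c = (1/1.274) ln[(1.48/0.206)(1 − 1.674×1.274/(0.206×17.78))] = 0.7849 × ln(3.002) = 0.8628 d.
D_c = (0.206/1.48) × 17.78 × e^(−0.206×0.8628) = 0.1392 × 17.78 × 0.8372 = 2.072 mg/L.
Minimum DO = 8.48 − 2.072 = 6.408 mg/L.

t_c ≈ 0.863 d; minimum DO ≈ 6.41 mg/L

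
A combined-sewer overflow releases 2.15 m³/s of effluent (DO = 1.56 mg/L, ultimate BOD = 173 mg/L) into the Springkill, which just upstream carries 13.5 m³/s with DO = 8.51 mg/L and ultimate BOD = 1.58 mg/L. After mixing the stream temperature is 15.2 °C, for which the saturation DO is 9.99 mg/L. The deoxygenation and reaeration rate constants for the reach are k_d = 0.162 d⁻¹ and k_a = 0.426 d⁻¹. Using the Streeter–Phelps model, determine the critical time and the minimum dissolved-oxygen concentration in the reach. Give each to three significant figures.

Mixed DO = (13.5×8.51 + 2.15×1.56)/(13.5+2.15) = 118.2/15.65 = 7.555 mg/L.
Mixed L₀ = (13.5×1.58 + 2.15×173)/(15.65) = 393.3/15.65 = 25.13 mg/L.
Initial deficit D₀ = C_s − DO₀ = 9.99 − 7.555 = 2.435 mg/L.
t_c = (1/0.2640) ln[(0.426/0.162)(1 − 2.435×0.2640/(0.162×25.13))] = 3.788 × ln(2.214) = 3.011 d.
D_c = (0.162/0.426) × 25.13 × e^(−0.162×3.011) = 0.3803 × 25.13 × 0.6140 = 5.867 mg/L.
Minimum DO = 9.99 − 5.867 = 4.123 mg/L.

t_c ≈ 3.01 d; minimum DO ≈ 4.12 mg/L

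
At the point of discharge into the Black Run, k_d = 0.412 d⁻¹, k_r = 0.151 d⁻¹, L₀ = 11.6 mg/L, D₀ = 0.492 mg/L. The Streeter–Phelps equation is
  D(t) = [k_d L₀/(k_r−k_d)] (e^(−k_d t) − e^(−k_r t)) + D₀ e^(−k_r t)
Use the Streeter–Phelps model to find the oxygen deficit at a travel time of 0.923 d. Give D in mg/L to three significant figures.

k_d L₀/(k_r−k_d) = 0.412×11.6/(0.151−0.412) = 4.779/-0.2610 = -18.31 mg/L.
e^(−k_d t) = e^(−0.412×0.9230) = 0.6837; e^(−k_r t) = e^(−0.151×0.9230) = 0.8699.
D = -18.31 × (0.6837 − 0.8699) + 0.492 × 0.8699 = 3.410 + 0.4280 = 3.838 mg/L.

D ≈ 3.84 mg/L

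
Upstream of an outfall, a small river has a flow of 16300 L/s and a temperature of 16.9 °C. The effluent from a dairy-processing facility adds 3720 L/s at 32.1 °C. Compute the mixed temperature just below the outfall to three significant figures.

Flow-weighted mixing: C = (Q_r C_r + Q_w C_w)/(Q_r + Q_w)
= (16300×16.9 + 3720×32.1)/(16300 + 3720) = 394900/20020 = 19.72 °C.

19.7 °C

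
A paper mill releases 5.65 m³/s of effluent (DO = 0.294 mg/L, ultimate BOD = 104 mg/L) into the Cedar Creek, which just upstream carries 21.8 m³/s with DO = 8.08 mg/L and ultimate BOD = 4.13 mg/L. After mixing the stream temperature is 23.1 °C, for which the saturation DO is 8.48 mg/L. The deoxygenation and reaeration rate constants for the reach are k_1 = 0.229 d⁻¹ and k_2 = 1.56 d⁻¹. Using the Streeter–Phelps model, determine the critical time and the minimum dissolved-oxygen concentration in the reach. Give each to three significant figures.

Mixed DO = (21.8×8.08 + 5.65×0.294)/(21.8+5.65) = 177.8/27.45 = 6.477 mg/L.
Mixed L₀ = (21.8×4.13 + 5.65×104)/(27.45) = 677.6/27.45 = 24.69 mg/L.
Initial deficit D₀ = C_s − DO₀ = 8.48 − 6.477 = 2.003 mg/L.
t_c = (1/1.331) ln[(1.56/0.229)(1 − 2.003×1.331/(0.229×24.69))] = 0.7513 × ln(3.600) = 0.9624 d.
D_c = (0.229/1.56) × 24.69 × e^(−0.229×0.9624) = 0.1468 × 24.69 × 0.8022 = 2.907 mg/L.
Minimum DO = 8.48 − 2.907 = 5.573 mg/L.

t_c ≈ 0.962 d; minimum DO ≈ 5.57 mg/L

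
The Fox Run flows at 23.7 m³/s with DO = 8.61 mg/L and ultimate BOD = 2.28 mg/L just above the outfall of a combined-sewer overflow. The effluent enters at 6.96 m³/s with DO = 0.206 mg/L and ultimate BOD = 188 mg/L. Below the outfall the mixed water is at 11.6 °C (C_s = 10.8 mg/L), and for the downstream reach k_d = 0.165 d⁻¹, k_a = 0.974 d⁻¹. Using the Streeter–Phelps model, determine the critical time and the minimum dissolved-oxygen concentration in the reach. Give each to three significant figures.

Mixed DO = (23.7×8.61 + 6.96×0.206)/(23.7+6.96) = 205.5/30.66 = 6.702 mg/L.
Mixed L₀ = (23.7×2.28 + 6.96×188)/(30.66) = 1363/30.66 = 44.44 mg/L.
Initial deficit D₀ = C_s − DO₀ = 10.8 − 6.702 = 4.098 mg/L.
t_c = (1/0.8090) ln[(0.974/0.165)(1 − 4.098×0.8090/(0.165×44.44))] = 1.236 × ln(3.234) = 1.451 d.
D_c = (0.165/0.974) × 44.44 × e^(−0.165×1.451) = 0.1694 × 44.44 × 0.7871 = 5.925 mg/L.
Minimum DO = 10.8 − 5.925 = 4.875 mg/L.

t_c ≈ 1.45 d; minimum DO ≈ 4.87 mg/L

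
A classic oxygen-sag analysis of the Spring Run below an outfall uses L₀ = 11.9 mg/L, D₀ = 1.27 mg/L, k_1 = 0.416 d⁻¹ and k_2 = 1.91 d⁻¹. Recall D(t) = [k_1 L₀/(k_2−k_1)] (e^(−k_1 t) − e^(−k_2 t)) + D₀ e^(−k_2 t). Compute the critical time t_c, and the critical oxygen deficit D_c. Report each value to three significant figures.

At the critical point dD/dt = 0, so k_1 L₀ e^(−k_1 t) = k_2 D. Substituting D(t) from the Streeter–Phelps equation and solving for t gives
t_c = ln[(k_2/k_1)(1 − D₀(k_2−k_1)/(k_1 L₀))] / (k_2−k_1).
Here k_2−k_1 = 1.494 d⁻¹ and 1 − D₀(k_2−k_1)/(k_1 L₀) = 1 − 1.27×1.494/(0.416×11.9) = 0.6167, so
t_c = ln(4.591 × 0.6167) / 1.494 = 1.041 / 1.494 = 0.6967 d.
D_c = (k_1/k_2) L₀ e^(−k_1 t_c) = (0.416/1.91) × 11.9 × e^(−0.416×0.6967) = 0.2178 × 11.9 × 0.7484 = 1.940 mg/L.

t_c ≈ 0.697 d; D_c ≈ 1.94 mg/L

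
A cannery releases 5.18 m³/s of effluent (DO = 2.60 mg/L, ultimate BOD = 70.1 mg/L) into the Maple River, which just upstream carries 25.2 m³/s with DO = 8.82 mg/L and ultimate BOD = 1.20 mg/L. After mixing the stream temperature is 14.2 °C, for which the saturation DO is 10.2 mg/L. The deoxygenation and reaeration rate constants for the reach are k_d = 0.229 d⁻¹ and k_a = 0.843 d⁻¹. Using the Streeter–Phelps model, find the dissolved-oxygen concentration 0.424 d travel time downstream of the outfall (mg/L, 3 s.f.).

DO ≈ 7.49 mg/L

Mixed DO = (25.2×8.82 + 5.18×2.60)/(25.2+5.18) = 235.7/30.38 = 7.759 mg/L.
Mixed L₀ = (25.2×1.20 + 5.18×70.1)/(30.38) = 393.4/30.38 = 12.95 mg/L.
Initial deficit D₀ = C_s − DO₀ = 10.2 − 7.759 = 2.441 mg/L.
D(0.424) = [0.229×12.95/(0.843−0.229)](e^(−0.229×0.424) − e^(−0.843×0.424)) + 2.441 e^(−0.843×0.424)
= 4.829 × (0.9075 − 0.6995) + 2.441 × 0.6995 = 2.712 mg/L.
DO = 10.2 − 2.712 = 7.488 mg/L.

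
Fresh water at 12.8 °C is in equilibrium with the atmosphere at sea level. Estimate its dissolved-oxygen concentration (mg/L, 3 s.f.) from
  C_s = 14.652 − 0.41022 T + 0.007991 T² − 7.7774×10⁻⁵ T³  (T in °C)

C_s = 14.652 − 0.41022×12.8 + 0.007991×12.8² − 7.7774×10⁻⁵×12.8³ = 10.55 mg/L.

C_s ≈ 10.5 mg/L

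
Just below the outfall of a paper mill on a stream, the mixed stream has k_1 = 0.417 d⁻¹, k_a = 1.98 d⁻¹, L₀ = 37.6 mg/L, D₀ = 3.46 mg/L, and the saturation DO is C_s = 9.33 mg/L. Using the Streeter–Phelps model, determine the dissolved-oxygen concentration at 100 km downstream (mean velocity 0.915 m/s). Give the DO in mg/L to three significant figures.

DO ≈ 3.95 mg/L

Travel time t = x/v = 100 km / (0.915 m/s) = 100000 m / 0.915 m/s = 109300 s = 1.265 d.
k_1 L₀/(k_a−k_1) = 0.417×37.6/(1.98−0.417) = 15.68/1.563 = 10.03 mg/L.
e^(−k_1 t) = e^(−0.417×1.265) = 0.5901; e^(−k_a t) = e^(−1.98×1.265) = 0.08171.
D = 10.03 × (0.5901 − 0.08171) + 3.46 × 0.08171 = 5.100 + 0.2827 = 5.383 mg/L.
DO = C_s − D = 9.33 − 5.383 = 3.947 mg/L.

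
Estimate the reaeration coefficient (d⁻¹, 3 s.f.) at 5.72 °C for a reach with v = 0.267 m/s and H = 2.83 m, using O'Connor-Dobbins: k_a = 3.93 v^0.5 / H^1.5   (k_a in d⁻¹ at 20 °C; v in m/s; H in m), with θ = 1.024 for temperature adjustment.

k_a(20) = 3.93 × 0.267^0.5 / 2.83^1.5 = 3.93 × 0.5167 / 4.761 = 0.4265 d⁻¹.
k_a(5.72) = 0.4265 × 1.024^(5.72−20) = 0.4265 × 0.7127 = 0.3040 d⁻¹.

k_a ≈ 0.304 d⁻¹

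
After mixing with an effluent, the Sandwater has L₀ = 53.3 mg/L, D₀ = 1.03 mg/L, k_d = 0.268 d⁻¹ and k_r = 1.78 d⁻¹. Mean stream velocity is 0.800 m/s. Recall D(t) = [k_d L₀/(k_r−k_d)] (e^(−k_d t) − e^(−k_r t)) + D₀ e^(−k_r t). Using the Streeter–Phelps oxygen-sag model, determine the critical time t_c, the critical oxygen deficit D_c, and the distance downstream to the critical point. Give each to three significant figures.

At the critical point dD/dt = 0, so k_d L₀ e^(−k_d t) = k_r D. Substituting D(t) from the Streeter–Phelps equation and solving for t gives
t_c = ln[(k_r/k_d)(1 − D₀(k_r−k_d)/(k_d L₀))] / (k_r−k_d).
Here k_r−k_d = 1.512 d⁻¹ and 1 − D₀(k_r−k_d)/(k_d L₀) = 1 − 1.03×1.512/(0.268×53.3) = 0.8910, so
t_c = ln(6.642 × 0.8910) / 1.512 = 1.778 / 1.512 = 1.176 d.
D_c = (k_d/k_r) L₀ e^(−k_d t_c) = (0.268/1.78) × 53.3 × e^(−0.268×1.176) = 0.1506 × 53.3 × 0.7297 = 5.856 mg/L.
x_c = v t_c = 0.800 m/s × 1.176 d × 86400 s/d = 81280 m ≈ 81.3 km.

t_c ≈ 1.18 d; D_c ≈ 5.86 mg/L; x_c ≈ 81.3 km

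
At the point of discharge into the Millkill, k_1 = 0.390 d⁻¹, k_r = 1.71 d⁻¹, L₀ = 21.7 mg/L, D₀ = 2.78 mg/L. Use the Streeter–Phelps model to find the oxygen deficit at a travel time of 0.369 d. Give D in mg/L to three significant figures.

k_1 L₀/(k_r−k_1) = 0.390×21.7/(1.71−0.390) = 8.463/1.320 = 6.411 mg/L.
e^(−k_1 t) = e^(−0.390×0.3690) = 0.8660; e^(−k_r t) = e^(−1.71×0.3690) = 0.5321.
D = 6.411 × (0.8660 − 0.5321) + 2.78 × 0.5321 = 2.141 + 1.479 = 3.620 mg/L.

D ≈ 3.62 mg/L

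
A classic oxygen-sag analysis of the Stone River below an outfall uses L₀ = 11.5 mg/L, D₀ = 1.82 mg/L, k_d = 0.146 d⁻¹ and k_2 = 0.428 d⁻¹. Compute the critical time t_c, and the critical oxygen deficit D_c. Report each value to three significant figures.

t_c ≈ 2.52 d; D_c ≈ 2.72 mg/L

t_c = [1/(k_2−k_d)] ln[(k_2/k_d)(1 − D₀(k_2−k_d)/(k_d L₀))]
= [1/(0.428−0.146)] ln[(0.428/0.146)(1 − 1.82×0.2820/(0.146×11.5))]
= (1/0.2820) ln[2.932 × 0.6943] = 3.546 × ln(2.035) = 3.546 × 0.7107 = 2.520 d.
D_c = (k_d/k_2) L₀ e^(−k_d t_c) = (0.146/0.428) × 11.5 × e^(−0.146×2.520) = 0.3411 × 11.5 × 0.6922 = 2.715 mg/L.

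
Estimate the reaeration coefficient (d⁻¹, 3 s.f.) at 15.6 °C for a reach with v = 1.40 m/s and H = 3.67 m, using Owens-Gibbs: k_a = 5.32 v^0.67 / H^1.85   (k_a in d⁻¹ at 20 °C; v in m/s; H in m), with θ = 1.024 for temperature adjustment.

k_a ≈ 0.542 d⁻¹

k_a(20) = 5.32 × 1.40^0.67 / 3.67^1.85 = 5.32 × 1.253 / 11.08 = 0.6014 d⁻¹.
k_a(15.6) = 0.6014 × 1.024^(15.6−20) = 0.6014 × 0.9009 = 0.5418 d⁻¹.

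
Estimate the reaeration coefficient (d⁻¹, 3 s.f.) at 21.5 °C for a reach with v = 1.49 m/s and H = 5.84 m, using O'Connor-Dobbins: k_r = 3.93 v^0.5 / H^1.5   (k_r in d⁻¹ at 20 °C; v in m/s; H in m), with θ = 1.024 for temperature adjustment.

k_r(20) = 3.93 × 1.49^0.5 / 5.84^1.5 = 3.93 × 1.221 / 14.11 = 0.3399 d⁻¹.
k_r(21.5) = 0.3399 × 1.024^(21.5−20) = 0.3399 × 1.036 = 0.3522 d⁻¹.

k_r ≈ 0.352 d⁻¹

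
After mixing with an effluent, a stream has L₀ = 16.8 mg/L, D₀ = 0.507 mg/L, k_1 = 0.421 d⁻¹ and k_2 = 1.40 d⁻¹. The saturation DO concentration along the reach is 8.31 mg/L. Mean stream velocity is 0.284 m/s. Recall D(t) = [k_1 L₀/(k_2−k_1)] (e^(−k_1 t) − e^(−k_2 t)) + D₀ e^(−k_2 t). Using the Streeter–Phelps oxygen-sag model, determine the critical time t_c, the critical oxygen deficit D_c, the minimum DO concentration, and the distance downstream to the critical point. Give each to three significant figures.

At the critical point dD/dt = 0, so k_1 L₀ e^(−k_1 t) = k_2 D. Substituting D(t) from the Streeter–Phelps equation and solving for t gives
t_c = ln[(k_2/k_1)(1 − D₀(k_2−k_1)/(k_1 L₀))] / (k_2−k_1).
Here k_2−k_1 = 0.9790 d⁻¹ and 1 − D₀(k_2−k_1)/(k_1 L₀) = 1 − 0.507×0.9790/(0.421×16.8) = 0.9298, so
t_c = ln(3.325 × 0.9298) / 0.9790 = 1.129 / 0.9790 = 1.153 d.
L(t_c) = L₀ e^(−k_1 t_c) = 16.8 × 0.6154 = 10.34 mg/L, and at the critical point k_2 D_c = k_1 L, so D_c = (0.421/1.40) × 10.34 = 3.109 mg/L.
Minimum DO = C_s − D_c = 8.31 − 3.109 = 5.201 mg/L.
x_c = v t_c = 0.284 m/s × 1.153 d × 86400 s/d = 28290 m ≈ 28.3 km.

t_c ≈ 1.15 d; D_c ≈ 3.11 mg/L; min DO ≈ 5.20 mg/L; x_c ≈ 28.3 km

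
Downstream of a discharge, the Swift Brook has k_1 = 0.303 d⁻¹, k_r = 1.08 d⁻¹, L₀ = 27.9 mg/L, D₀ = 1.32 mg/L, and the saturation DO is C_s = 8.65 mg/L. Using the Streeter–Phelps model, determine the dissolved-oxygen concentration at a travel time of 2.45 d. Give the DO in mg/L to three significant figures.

DO ≈ 4.15 mg/L

k_1 L₀/(k_r−k_1) = 0.303×27.9/(1.08−0.303) = 8.454/0.7770 = 10.88 mg/L.
e^(−k_1 t) = e^(−0.303×2.450) = 0.4760; e^(−k_r t) = e^(−1.08×2.450) = 0.07093.
D = 10.88 × (0.4760 − 0.07093) + 1.32 × 0.07093 = 4.407 + 0.09363 = 4.501 mg/L.
DO = C_s − D = 8.65 − 4.501 = 4.149 mg/L.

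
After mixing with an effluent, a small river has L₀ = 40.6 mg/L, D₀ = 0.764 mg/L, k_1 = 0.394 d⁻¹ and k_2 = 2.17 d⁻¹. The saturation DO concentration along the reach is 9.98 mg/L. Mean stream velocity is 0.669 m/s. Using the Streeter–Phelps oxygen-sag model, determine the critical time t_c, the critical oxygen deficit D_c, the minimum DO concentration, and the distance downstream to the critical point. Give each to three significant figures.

t_c ≈ 0.911 d; D_c ≈ 5.15 mg/L; min DO ≈ 4.83 mg/L; x_c ≈ 52.6 km

With k_2/k_1 = 5.508 and 1 − D₀(k_2−k_1)/(k_1 L₀) = 0.9152,
t_c = ln(5.508 × 0.9152) / (2.17 − 0.394) = ln(5.040) / 1.776 = 1.617/1.776 = 0.9108 d.
D_c = (k_1/k_2) L₀ e^(−k_1 t_c) = (0.394/2.17) × 40.6 × e^(−0.394×0.9108) = 0.1816 × 40.6 × 0.6985 = 5.149 mg/L.
Minimum DO = C_s − D_c = 9.98 − 5.149 = 4.831 mg/L.
x_c = v t_c = 0.669 m/s × 0.9108 d × 86400 s/d = 52640 m ≈ 52.6 km.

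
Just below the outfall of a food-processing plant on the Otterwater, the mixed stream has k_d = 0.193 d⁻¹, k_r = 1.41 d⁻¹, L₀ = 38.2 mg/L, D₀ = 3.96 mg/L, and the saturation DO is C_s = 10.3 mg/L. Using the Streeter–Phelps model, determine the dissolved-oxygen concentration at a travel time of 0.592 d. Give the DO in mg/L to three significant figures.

DO ≈ 5.81 mg/L

k_d L₀/(k_r−k_d) = 0.193×38.2/(1.41−0.193) = 7.373/1.217 = 6.058 mg/L.
e^(−k_d t) = e^(−0.193×0.5920) = 0.8920; e^(−k_r t) = e^(−1.41×0.5920) = 0.4340.
D = 6.058 × (0.8920 − 0.4340) + 3.96 × 0.4340 = 2.775 + 1.719 = 4.493 mg/L.
DO = C_s − D = 10.3 − 4.493 = 5.807 mg/L.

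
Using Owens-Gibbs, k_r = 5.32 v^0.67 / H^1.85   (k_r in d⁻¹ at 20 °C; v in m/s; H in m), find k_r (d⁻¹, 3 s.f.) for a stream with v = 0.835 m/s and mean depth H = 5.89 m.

k_r ≈ 0.177 d⁻¹

k_r = 5.32 × 0.835^0.67 / 5.89^1.85 = 5.32 × 0.8862 / 26.59 = 0.1773 d⁻¹.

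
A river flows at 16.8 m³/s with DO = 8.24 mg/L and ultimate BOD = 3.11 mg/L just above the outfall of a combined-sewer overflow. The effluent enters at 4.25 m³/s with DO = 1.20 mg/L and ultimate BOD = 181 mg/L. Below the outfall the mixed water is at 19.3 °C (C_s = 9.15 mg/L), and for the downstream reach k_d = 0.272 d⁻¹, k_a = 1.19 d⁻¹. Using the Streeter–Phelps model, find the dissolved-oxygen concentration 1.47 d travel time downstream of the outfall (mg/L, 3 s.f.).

Mixed DO = (16.8×8.24 + 4.25×1.20)/(16.8+4.25) = 143.5/21.05 = 6.819 mg/L.
Mixed L₀ = (16.8×3.11 + 4.25×181)/(21.05) = 821.5/21.05 = 39.03 mg/L.
Initial deficit D₀ = C_s − DO₀ = 9.15 − 6.819 = 2.331 mg/L.
D(1.47) = [0.272×39.03/(1.19−0.272)](e^(−0.272×1.47) − e^(−1.19×1.47)) + 2.331 e^(−1.19×1.47)
= 11.56 × (0.6704 − 0.1739) + 2.331 × 0.1739 = 6.147 mg/L.
DO = 9.15 − 6.147 = 3.003 mg/L.

DO ≈ 3.00 mg/L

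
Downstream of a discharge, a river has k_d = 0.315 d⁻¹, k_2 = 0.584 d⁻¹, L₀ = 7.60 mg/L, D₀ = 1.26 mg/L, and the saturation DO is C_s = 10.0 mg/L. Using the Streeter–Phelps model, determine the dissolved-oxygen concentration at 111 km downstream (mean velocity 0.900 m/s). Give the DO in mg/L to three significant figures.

DO ≈ 7.64 mg/L

Travel time t = x/v = 111 km / (0.900 m/s) = 111000 m / 0.900 m/s = 123300 s = 1.427 d.
k_d L₀/(k_2−k_d) = 0.315×7.60/(0.584−0.315) = 2.394/0.2690 = 8.900 mg/L.
e^(−k_d t) = e^(−0.315×1.427) = 0.6378; e^(−k_2 t) = e^(−0.584×1.427) = 0.4345.
D = 8.900 × (0.6378 − 0.4345) + 1.26 × 0.4345 = 1.810 + 0.5474 = 2.357 mg/L.
DO = C_s − D = 10.0 − 2.357 = 7.643 mg/L.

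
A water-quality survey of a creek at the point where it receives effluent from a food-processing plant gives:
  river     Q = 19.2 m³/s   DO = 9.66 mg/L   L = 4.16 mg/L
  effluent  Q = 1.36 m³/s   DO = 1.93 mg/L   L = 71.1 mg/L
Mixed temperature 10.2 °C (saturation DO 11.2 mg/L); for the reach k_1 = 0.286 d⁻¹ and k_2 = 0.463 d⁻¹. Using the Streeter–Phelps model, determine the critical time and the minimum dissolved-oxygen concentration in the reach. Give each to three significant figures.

Mixed DO = (19.2×9.66 + 1.36×1.93)/(19.2+1.36) = 188.1/20.56 = 9.149 mg/L.
Mixed L₀ = (19.2×4.16 + 1.36×71.1)/(20.56) = 176.6/20.56 = 8.588 mg/L.
Initial deficit D₀ = C_s − DO₀ = 11.2 − 9.149 = 2.051 mg/L.
t_c = (1/0.1770) ln[(0.463/0.286)(1 − 2.051×0.1770/(0.286×8.588))] = 5.650 × ln(1.380) = 1.818 d.
D_c = (0.286/0.463) × 8.588 × e^(−0.286×1.818) = 0.6177 × 8.588 × 0.5946 = 3.154 mg/L.
Minimum DO = 11.2 − 3.154 = 8.046 mg/L.

t_c ≈ 1.82 d; minimum DO ≈ 8.05 mg/L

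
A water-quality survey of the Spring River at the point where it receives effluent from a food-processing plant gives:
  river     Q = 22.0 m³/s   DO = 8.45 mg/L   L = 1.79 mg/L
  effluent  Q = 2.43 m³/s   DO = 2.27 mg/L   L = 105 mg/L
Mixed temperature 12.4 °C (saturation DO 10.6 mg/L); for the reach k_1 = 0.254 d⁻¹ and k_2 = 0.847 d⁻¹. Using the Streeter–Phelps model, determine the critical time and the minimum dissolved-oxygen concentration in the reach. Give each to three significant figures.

t_c ≈ 0.738 d; minimum DO ≈ 7.60 mg/L

Mixed DO = (22.0×8.45 + 2.43×2.27)/(22.0+2.43) = 191.4/24.43 = 7.835 mg/L.
Mixed L₀ = (22.0×1.79 + 2.43×105)/(24.43) = 294.5/24.43 = 12.06 mg/L.
Initial deficit D₀ = C_s − DO₀ = 10.6 − 7.835 = 2.765 mg/L.
t_c = (1/0.5930) ln[(0.847/0.254)(1 − 2.765×0.5930/(0.254×12.06))] = 1.686 × ln(1.549) = 0.7383 d.
D_c = (0.254/0.847) × 12.06 × e^(−0.254×0.7383) = 0.2999 × 12.06 × 0.8290 = 2.997 mg/L.
Minimum DO = 10.6 − 2.997 = 7.603 mg/L.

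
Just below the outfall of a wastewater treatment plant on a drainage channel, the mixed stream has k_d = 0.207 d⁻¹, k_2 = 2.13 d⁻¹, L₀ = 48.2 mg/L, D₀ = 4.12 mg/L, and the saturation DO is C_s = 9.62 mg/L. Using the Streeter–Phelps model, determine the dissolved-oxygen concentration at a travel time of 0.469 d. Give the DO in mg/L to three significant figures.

k_d L₀/(k_2−k_d) = 0.207×48.2/(2.13−0.207) = 9.977/1.923 = 5.188 mg/L.
e^(−k_d t) = e^(−0.207×0.4690) = 0.9075; e^(−k_2 t) = e^(−2.13×0.4690) = 0.3683.
D = 5.188 × (0.9075 − 0.3683) + 4.12 × 0.3683 = 2.798 + 1.517 = 4.315 mg/L.
DO = C_s − D = 9.62 − 4.315 = 5.305 mg/L.

DO ≈ 5.31 mg/L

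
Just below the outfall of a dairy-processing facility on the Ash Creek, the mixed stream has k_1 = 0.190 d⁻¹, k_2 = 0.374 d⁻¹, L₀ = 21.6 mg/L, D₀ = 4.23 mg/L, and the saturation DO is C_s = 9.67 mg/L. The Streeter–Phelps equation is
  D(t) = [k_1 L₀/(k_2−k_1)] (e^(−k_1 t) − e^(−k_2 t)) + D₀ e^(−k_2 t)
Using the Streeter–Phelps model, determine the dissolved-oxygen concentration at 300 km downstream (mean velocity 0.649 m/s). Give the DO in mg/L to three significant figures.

Travel time t = x/v = 300 km / (0.649 m/s) = 300000 m / 0.649 m/s = 462200 s = 5.350 d.
k_1 L₀/(k_2−k_1) = 0.190×21.6/(0.374−0.190) = 4.104/0.1840 = 22.30 mg/L.
e^(−k_1 t) = e^(−0.190×5.350) = 0.3619; e^(−k_2 t) = e^(−0.374×5.350) = 0.1352.
D = 22.30 × (0.3619 − 0.1352) + 4.23 × 0.1352 = 5.055 + 0.5719 = 5.627 mg/L.
DO = C_s − D = 9.67 − 5.627 = 4.043 mg/L.

DO ≈ 4.04 mg/L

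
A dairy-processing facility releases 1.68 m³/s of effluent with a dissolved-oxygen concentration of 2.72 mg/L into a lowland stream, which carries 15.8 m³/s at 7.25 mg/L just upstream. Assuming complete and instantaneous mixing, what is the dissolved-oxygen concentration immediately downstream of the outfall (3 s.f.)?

6.81 mg/L

Flow-weighted mixing: C = (Q_r C_r + Q_w C_w)/(Q_r + Q_w)
= (15.8×7.25 + 1.68×2.72)/(15.8 + 1.68) = 119.1/17.48 = 6.815 mg/L.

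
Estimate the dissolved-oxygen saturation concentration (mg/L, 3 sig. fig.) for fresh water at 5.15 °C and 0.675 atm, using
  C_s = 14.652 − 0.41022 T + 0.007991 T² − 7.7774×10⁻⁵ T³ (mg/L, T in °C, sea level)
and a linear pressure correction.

At sea level: C_s = 14.652 − 0.41022×5.15 + 0.007991×5.15² − 7.7774×10⁻⁵×5.15³ = 12.74 mg/L.
Pressure correction: C_s' = 12.74 × 0.675 = 8.600 mg/L.

C_s ≈ 8.60 mg/L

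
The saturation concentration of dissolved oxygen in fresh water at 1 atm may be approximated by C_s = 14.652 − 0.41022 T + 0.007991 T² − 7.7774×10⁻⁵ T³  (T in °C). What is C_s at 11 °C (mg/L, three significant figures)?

C_s ≈ 11.0 mg/L

C_s = 14.652 − 0.41022×11 + 0.007991×11² − 7.7774×10⁻⁵×11³ = 11.00 mg/L.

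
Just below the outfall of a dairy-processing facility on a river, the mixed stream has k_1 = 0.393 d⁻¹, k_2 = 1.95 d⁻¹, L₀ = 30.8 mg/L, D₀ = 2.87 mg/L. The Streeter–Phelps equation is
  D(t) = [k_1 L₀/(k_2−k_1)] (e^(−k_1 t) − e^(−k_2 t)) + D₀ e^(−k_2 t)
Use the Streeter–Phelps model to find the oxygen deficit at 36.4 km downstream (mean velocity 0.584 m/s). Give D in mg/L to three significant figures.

Travel time t = x/v = 36.4 km / (0.584 m/s) = 36400 m / 0.584 m/s = 62330 s = 0.7214 d.
k_1 L₀/(k_2−k_1) = 0.393×30.8/(1.95−0.393) = 12.10/1.557 = 7.774 mg/L.
e^(−k_1 t) = e^(−0.393×0.7214) = 0.7531; e^(−k_2 t) = e^(−1.95×0.7214) = 0.2449.
D = 7.774 × (0.7531 − 0.2449) + 2.87 × 0.2449 = 3.951 + 0.7030 = 4.654 mg/L.

D ≈ 4.65 mg/L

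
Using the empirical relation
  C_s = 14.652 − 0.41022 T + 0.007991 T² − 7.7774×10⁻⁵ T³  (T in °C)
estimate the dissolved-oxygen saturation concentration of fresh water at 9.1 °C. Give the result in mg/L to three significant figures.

C_s = 14.652 − 0.41022×9.1 + 0.007991×9.1² − 7.7774×10⁻⁵×9.1³ = 11.52 mg/L.

C_s ≈ 11.5 mg/L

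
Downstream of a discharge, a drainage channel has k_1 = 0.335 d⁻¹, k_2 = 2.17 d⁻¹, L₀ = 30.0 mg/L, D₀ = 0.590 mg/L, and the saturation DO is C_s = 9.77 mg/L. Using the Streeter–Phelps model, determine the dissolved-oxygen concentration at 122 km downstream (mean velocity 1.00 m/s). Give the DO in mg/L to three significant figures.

DO ≈ 6.59 mg/L

Travel time t = x/v = 122 km / (1.00 m/s) = 122000 m / 1.00 m/s = 122000 s = 1.412 d.
k_1 L₀/(k_2−k_1) = 0.335×30.0/(2.17−0.335) = 10.05/1.835 = 5.477 mg/L.
e^(−k_1 t) = e^(−0.335×1.412) = 0.6231; e^(−k_2 t) = e^(−2.17×1.412) = 0.04669.
D = 5.477 × (0.6231 − 0.04669) + 0.590 × 0.04669 = 3.157 + 0.02755 = 3.184 mg/L.
DO = C_s − D = 9.77 − 3.184 = 6.586 mg/L.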